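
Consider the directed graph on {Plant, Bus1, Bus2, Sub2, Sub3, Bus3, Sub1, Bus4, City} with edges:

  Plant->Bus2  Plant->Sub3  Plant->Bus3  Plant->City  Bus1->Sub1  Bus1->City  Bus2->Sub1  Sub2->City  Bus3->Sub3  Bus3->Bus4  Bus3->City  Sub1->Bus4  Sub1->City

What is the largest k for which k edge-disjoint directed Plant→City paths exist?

Assign every edge capacity 1; by Menger, the answer equals the max flow.
Path Plant→City (+1); total 1.
Path Plant→Bus3→City (+1); total 2.
Path Plant→Bus2→Sub1→City (+1); total 3.
No residual Plant→City path; max flow = 3.
Certifying cut of size 3: {Plant→Bus2, Plant→Bus3, Plant→City}.

3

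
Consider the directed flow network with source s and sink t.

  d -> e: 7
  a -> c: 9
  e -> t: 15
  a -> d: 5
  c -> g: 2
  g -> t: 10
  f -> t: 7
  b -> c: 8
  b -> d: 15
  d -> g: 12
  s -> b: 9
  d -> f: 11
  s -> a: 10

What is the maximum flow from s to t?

16

Augment s→a→c→g→t: bottleneck 2, flow now 2.
Augment s→a→d→e→t: bottleneck 5, flow now 7.
Augment s→b→d→e→t: bottleneck 2, flow now 9.
Augment s→b→d→f→t: bottleneck 7, flow now 16.
No augmenting path remains; maximum flow = 16.
In the residual graph, reachable from s: {s, a, c}.
Min-cut edges: s→b (9), a→d (5), c→g (2); capacity 9 + 5 + 2 = 16.
This cut is saturated, so no flow can exceed 16.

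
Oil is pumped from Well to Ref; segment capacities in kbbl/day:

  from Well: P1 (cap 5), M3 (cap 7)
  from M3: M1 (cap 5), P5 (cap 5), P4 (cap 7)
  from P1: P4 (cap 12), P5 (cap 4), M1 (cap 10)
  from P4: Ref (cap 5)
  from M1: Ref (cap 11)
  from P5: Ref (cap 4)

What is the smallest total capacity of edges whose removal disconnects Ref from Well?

Augment Well→M3→P4→Ref: bottleneck 5, flow now 5.
Augment Well→M3→M1→Ref: bottleneck 2, flow now 7.
Augment Well→P1→M1→Ref: bottleneck 5, flow now 12.
No augmenting path remains; maximum flow = 12.
By max-flow min-cut, the minimum cut capacity equals the max flow.
In the residual graph, reachable from Well: {Well}.
Min-cut edges: Well→M3 (7), Well→P1 (5); capacity 7 + 5 = 12.

12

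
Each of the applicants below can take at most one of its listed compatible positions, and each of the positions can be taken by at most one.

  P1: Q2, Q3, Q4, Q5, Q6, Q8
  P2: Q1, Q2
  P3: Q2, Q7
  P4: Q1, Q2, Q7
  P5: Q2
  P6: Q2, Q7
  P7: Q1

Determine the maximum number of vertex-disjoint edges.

4

Unit-capacity flow: source→left, listed edges, right→sink; max matching = max flow.
Augmenting path P1→Q2 (+1); matched 1.
Augmenting path P2→Q1 (+1); matched 2.
Augmenting path P3→Q7 (+1); matched 3.
Augmenting path P4→Q2→P1→Q3 (+1); matched 4.
No augmenting path remains; maximum matching = 4.
König certificate: {P1, Q1, Q2, Q7} is a vertex cover of size 4 (every listed pair touches it), so no matching can be larger.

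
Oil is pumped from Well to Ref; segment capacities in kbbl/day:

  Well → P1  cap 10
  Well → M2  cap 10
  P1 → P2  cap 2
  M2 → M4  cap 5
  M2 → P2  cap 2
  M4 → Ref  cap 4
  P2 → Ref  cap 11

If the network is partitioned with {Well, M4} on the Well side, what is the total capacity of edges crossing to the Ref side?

24

Edges leaving {Well, M4}: Well→P1 (10), Well→M2 (10), M4→Ref (4).
Cut capacity = 10 + 10 + 4 = 24.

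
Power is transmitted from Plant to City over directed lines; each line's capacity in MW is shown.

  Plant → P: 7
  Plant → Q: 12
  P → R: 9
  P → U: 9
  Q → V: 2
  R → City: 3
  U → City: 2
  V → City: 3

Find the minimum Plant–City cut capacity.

Augment Plant→P→R→City: bottleneck 3, flow now 3.
Augment Plant→P→U→City: bottleneck 2, flow now 5.
Augment Plant→Q→V→City: bottleneck 2, flow now 7.
No augmenting path remains; maximum flow = 7.
By max-flow min-cut, the minimum cut capacity equals the max flow.
In the residual graph, reachable from Plant: {Plant, P, Q, R, U}.
Min-cut edges: Q→V (2), R→City (3), U→City (2); capacity 2 + 3 + 2 = 7.

7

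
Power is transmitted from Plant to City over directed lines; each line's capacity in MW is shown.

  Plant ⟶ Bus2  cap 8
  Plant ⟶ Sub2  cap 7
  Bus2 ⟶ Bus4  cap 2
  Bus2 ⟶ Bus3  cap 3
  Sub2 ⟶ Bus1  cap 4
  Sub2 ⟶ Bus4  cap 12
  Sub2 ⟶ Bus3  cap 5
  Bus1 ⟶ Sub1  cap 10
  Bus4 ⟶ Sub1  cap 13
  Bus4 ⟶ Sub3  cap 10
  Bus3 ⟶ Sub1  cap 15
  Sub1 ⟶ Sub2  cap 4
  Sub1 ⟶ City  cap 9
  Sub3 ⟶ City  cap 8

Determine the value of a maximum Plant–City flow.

Augment Plant→Bus2→Bus4→Sub1→City: bottleneck 2, flow now 2.
Augment Plant→Bus2→Bus3→Sub1→City: bottleneck 3, flow now 5.
Augment Plant→Sub2→Bus1→Sub1→City: bottleneck 4, flow now 9.
Augment Plant→Sub2→Bus4→Sub3→City: bottleneck 3, flow now 12.
No augmenting path remains; maximum flow = 12.
In the residual graph, reachable from Plant: {Plant, Bus2}.
Min-cut edges: Plant→Sub2 (7), Bus2→Bus4 (2), Bus2→Bus3 (3); capacity 7 + 2 + 3 = 12.
This cut is saturated, so no flow can exceed 12.

12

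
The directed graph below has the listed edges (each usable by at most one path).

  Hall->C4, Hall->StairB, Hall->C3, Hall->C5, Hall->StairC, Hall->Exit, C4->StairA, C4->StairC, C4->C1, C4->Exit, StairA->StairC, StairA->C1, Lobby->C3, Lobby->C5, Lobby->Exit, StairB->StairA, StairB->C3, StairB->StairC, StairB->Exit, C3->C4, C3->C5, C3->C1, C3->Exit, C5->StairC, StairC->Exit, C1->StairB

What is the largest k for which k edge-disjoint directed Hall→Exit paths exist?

Assign every edge capacity 1; by Menger, the answer equals the max flow.
Path Hall→Exit (+1); total 1.
Path Hall→C4→Exit (+1); total 2.
Path Hall→StairB→Exit (+1); total 3.
Path Hall→C3→Exit (+1); total 4.
Path Hall→StairC→Exit (+1); total 5.
No residual Hall→Exit path; max flow = 5.
Certifying cut of size 5: {Hall→C3, Hall→C4, Hall→Exit, Hall→StairB, StairC→Exit}.

5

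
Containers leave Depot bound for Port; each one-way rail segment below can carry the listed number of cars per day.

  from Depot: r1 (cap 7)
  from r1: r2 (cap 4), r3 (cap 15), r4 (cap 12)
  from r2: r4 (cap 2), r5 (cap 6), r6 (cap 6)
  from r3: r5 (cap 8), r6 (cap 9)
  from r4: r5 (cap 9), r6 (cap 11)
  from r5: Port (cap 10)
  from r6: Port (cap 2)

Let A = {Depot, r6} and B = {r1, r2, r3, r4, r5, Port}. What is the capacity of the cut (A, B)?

9

Edges leaving {Depot, r6}: Depot→r1 (7), r6→Port (2).
Cut capacity = 7 + 2 = 9.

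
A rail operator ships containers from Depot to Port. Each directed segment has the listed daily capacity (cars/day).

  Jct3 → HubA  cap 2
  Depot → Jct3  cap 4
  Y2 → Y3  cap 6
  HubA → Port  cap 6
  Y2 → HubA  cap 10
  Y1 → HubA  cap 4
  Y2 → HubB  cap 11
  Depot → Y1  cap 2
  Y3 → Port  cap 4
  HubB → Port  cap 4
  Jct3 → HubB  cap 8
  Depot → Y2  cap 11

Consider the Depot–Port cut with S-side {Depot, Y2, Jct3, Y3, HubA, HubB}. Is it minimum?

Given cut capacity: 2 + 4 + 6 + 4 = 16.
Augment Depot→Y1→HubA→Port: bottleneck 2, flow now 2.
Augment Depot→Y2→Y3→Port: bottleneck 4, flow now 6.
Augment Depot→Y2→HubA→Port: bottleneck 4, flow now 10.
Augment Depot→Y2→HubB→Port: bottleneck 3, flow now 13.
Augment Depot→Jct3→HubB→Port: bottleneck 1, flow now 14.
No augmenting path remains; maximum flow = 14.
In the residual graph, reachable from Depot: {Depot, Y1, Y2, Jct3, Y3, HubA, HubB}.
Min-cut edges: Y3→Port (4), HubA→Port (6), HubB→Port (4); capacity 4 + 6 + 4 = 14.
Cut capacity 16 exceeds the max flow 14, so it is not minimum.

No — its capacity is 16, but the minimum cut has capacity 14.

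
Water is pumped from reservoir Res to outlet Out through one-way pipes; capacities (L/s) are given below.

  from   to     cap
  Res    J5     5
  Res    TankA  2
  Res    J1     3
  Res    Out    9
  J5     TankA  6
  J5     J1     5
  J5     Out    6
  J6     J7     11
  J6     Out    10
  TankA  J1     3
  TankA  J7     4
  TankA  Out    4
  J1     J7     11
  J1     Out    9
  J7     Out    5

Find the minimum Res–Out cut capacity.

Augment Res→Out: bottleneck 9, flow now 9.
Augment Res→J5→Out: bottleneck 5, flow now 14.
Augment Res→TankA→Out: bottleneck 2, flow now 16.
Augment Res→J1→Out: bottleneck 3, flow now 19.
No augmenting path remains; maximum flow = 19.
By max-flow min-cut, the minimum cut capacity equals the max flow.
In the residual graph, reachable from Res: {Res}.
Min-cut edges: Res→J5 (5), Res→TankA (2), Res→J1 (3), Res→Out (9); capacity 5 + 2 + 3 + 9 = 19.

19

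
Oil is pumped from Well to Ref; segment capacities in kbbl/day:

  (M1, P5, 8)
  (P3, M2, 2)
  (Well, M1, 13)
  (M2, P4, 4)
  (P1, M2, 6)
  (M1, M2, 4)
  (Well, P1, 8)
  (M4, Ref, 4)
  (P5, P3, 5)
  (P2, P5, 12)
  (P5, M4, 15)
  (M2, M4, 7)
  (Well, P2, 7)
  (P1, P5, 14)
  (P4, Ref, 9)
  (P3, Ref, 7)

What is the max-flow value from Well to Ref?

13

Augment Well→P2→P5→M4→Ref: bottleneck 4, flow now 4.
Augment Well→P2→P5→P3→Ref: bottleneck 3, flow now 7.
Augment Well→M1→M2→P4→Ref: bottleneck 4, flow now 11.
Augment Well→M1→P5→P3→Ref: bottleneck 2, flow now 13.
No augmenting path remains; maximum flow = 13.
In the residual graph, reachable from Well: {Well, P2, M1, P1, M2, P5, M4}.
Min-cut edges: M2→P4 (4), P5→P3 (5), M4→Ref (4); capacity 4 + 5 + 4 = 13.
This cut is saturated, so no flow can exceed 13.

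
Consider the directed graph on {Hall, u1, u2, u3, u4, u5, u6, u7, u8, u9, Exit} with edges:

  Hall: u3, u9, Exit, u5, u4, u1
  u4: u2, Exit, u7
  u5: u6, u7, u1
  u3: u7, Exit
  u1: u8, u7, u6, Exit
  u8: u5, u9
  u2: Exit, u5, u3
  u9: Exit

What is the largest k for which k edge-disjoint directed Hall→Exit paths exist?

5

Assign every edge capacity 1; by Menger, the answer equals the max flow.
Path Hall→Exit (+1); total 1.
Path Hall→u1→Exit (+1); total 2.
Path Hall→u3→Exit (+1); total 3.
Path Hall→u4→Exit (+1); total 4.
Path Hall→u9→Exit (+1); total 5.
No residual Hall→Exit path; max flow = 5.
Certifying cut of size 5: {Hall→Exit, Hall→u3, Hall→u4, u1→Exit, u9→Exit}.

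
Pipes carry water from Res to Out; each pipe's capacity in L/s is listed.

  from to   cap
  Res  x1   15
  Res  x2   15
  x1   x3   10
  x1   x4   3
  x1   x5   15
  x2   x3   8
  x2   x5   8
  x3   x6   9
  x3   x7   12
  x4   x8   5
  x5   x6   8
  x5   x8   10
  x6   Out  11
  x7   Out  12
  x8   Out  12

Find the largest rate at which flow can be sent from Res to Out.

Augment Res→x1→x3→x6→Out: bottleneck 9, flow now 9.
Augment Res→x1→x3→x7→Out: bottleneck 1, flow now 10.
Augment Res→x1→x4→x8→Out: bottleneck 3, flow now 13.
Augment Res→x1→x5→x6→Out: bottleneck 2, flow now 15.
Augment Res→x2→x3→x7→Out: bottleneck 8, flow now 23.
Augment Res→x2→x5→x8→Out: bottleneck 7, flow now 30.
No augmenting path remains; maximum flow = 30.
In the residual graph, reachable from Res: {Res}.
Min-cut edges: Res→x1 (15), Res→x2 (15); capacity 15 + 15 = 30.
This cut is saturated, so no flow can exceed 30.

30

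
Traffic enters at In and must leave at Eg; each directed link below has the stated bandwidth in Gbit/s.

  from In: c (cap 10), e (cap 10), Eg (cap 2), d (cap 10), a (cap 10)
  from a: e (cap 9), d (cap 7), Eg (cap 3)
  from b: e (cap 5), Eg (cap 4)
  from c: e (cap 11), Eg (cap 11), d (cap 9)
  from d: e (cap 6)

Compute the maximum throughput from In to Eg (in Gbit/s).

Augment In→Eg: bottleneck 2, flow now 2.
Augment In→a→Eg: bottleneck 3, flow now 5.
Augment In→c→Eg: bottleneck 10, flow now 15.
No augmenting path remains; maximum flow = 15.
In the residual graph, reachable from In: {In, a, d, e}.
Min-cut edges: In→c (10), In→Eg (2), a→Eg (3); capacity 10 + 2 + 3 = 15.
This cut is saturated, so no flow can exceed 15.

15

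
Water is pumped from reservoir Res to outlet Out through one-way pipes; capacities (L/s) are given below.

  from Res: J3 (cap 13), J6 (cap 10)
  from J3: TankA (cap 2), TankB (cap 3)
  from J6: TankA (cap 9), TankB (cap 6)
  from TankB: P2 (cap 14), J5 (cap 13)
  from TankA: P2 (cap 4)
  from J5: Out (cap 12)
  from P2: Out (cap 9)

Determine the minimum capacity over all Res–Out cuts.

13

Augment Res→J3→TankB→J5→Out: bottleneck 3, flow now 3.
Augment Res→J3→TankA→P2→Out: bottleneck 2, flow now 5.
Augment Res→J6→TankB→J5→Out: bottleneck 6, flow now 11.
Augment Res→J6→TankA→P2→Out: bottleneck 2, flow now 13.
No augmenting path remains; maximum flow = 13.
By max-flow min-cut, the minimum cut capacity equals the max flow.
In the residual graph, reachable from Res: {Res, J3, J6, TankA}.
Min-cut edges: J3→TankB (3), J6→TankB (6), TankA→P2 (4); capacity 3 + 6 + 4 = 13.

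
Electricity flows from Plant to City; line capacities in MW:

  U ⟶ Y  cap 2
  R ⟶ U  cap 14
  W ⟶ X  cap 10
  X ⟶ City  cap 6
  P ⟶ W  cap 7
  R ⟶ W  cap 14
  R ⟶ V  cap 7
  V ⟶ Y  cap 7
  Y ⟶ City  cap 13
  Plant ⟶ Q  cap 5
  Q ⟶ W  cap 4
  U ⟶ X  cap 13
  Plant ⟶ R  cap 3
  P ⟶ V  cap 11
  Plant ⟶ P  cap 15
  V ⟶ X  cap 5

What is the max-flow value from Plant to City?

15

Augment Plant→P→V→X→City: bottleneck 5, flow now 5.
Augment Plant→P→V→Y→City: bottleneck 6, flow now 11.
Augment Plant→P→W→X→City: bottleneck 1, flow now 12.
Augment Plant→R→U→Y→City: bottleneck 2, flow now 14.
Augment Plant→R→V→Y→City: bottleneck 1, flow now 15.
No augmenting path remains; maximum flow = 15.
In the residual graph, reachable from Plant: {Plant, P, Q, R, U, V, W, X}.
Min-cut edges: U→Y (2), V→Y (7), X→City (6); capacity 2 + 7 + 6 = 15.
This cut is saturated, so no flow can exceed 15.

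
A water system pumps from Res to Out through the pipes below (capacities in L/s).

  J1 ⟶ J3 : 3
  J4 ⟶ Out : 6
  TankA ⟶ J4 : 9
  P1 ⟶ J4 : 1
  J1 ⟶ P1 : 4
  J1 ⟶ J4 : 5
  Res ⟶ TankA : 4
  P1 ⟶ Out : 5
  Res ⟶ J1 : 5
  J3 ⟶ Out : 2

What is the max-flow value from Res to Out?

9

Augment Res→J1→J4→Out: bottleneck 5, flow now 5.
Augment Res→TankA→J4→Out: bottleneck 1, flow now 6.
Augment Res→TankA→J4→J1→P1→Out: bottleneck 3, flow now 9. (uses reverse residual edge)
No augmenting path remains; maximum flow = 9.
In the residual graph, reachable from Res: {Res}.
Min-cut edges: Res→J1 (5), Res→TankA (4); capacity 5 + 4 = 9.
This cut is saturated, so no flow can exceed 9.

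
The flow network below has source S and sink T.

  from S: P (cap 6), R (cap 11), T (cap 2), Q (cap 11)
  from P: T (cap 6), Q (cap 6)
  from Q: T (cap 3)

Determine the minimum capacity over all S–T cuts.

11

Augment S→T: bottleneck 2, flow now 2.
Augment S→P→T: bottleneck 6, flow now 8.
Augment S→Q→T: bottleneck 3, flow now 11.
No augmenting path remains; maximum flow = 11.
By max-flow min-cut, the minimum cut capacity equals the max flow.
In the residual graph, reachable from S: {S, Q, R}.
Min-cut edges: S→P (6), S→T (2), Q→T (3); capacity 6 + 2 + 3 = 11.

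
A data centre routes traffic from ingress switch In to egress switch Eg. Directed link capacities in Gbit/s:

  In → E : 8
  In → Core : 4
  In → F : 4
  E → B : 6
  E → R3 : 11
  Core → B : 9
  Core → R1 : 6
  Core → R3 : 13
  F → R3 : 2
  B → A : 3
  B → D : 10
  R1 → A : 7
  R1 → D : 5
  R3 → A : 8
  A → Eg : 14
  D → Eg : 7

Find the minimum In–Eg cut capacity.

Augment In→E→B→A→Eg: bottleneck 3, flow now 3.
Augment In→E→B→D→Eg: bottleneck 3, flow now 6.
Augment In→E→R3→A→Eg: bottleneck 2, flow now 8.
Augment In→Core→B→D→Eg: bottleneck 4, flow now 12.
Augment In→F→R3→A→Eg: bottleneck 2, flow now 14.
No augmenting path remains; maximum flow = 14.
By max-flow min-cut, the minimum cut capacity equals the max flow.
In the residual graph, reachable from In: {In, F}.
Min-cut edges: In→E (8), In→Core (4), F→R3 (2); capacity 8 + 4 + 2 = 14.

14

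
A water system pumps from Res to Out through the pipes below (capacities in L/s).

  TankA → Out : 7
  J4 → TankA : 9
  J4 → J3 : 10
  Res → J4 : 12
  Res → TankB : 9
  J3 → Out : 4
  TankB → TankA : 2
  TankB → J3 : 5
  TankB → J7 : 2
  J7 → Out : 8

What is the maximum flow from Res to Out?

13

Augment Res→J4→J3→Out: bottleneck 4, flow now 4.
Augment Res→J4→TankA→Out: bottleneck 7, flow now 11.
Augment Res→TankB→J7→Out: bottleneck 2, flow now 13.
No augmenting path remains; maximum flow = 13.
In the residual graph, reachable from Res: {Res, J4, TankB, J3, TankA}.
Min-cut edges: TankB→J7 (2), J3→Out (4), TankA→Out (7); capacity 2 + 4 + 7 = 13.
This cut is saturated, so no flow can exceed 13.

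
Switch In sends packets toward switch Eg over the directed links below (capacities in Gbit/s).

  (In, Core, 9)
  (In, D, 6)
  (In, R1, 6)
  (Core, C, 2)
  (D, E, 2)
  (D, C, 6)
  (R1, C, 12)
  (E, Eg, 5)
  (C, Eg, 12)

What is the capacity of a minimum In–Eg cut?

Augment In→Core→C→Eg: bottleneck 2, flow now 2.
Augment In→D→E→Eg: bottleneck 2, flow now 4.
Augment In→D→C→Eg: bottleneck 4, flow now 8.
Augment In→R1→C→Eg: bottleneck 6, flow now 14.
No augmenting path remains; maximum flow = 14.
By max-flow min-cut, the minimum cut capacity equals the max flow.
In the residual graph, reachable from In: {In, Core}.
Min-cut edges: In→D (6), In→R1 (6), Core→C (2); capacity 6 + 6 + 2 = 14.

14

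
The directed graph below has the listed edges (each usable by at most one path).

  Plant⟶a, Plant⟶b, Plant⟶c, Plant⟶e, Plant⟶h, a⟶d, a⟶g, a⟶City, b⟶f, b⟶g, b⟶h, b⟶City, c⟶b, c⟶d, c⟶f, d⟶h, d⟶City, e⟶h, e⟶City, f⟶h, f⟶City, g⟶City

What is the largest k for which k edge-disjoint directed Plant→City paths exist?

Assign every edge capacity 1; by Menger, the answer equals the max flow.
Path Plant→a→City (+1); total 1.
Path Plant→b→City (+1); total 2.
Path Plant→e→City (+1); total 3.
Path Plant→c→d→City (+1); total 4.
No residual Plant→City path; max flow = 4.
Certifying cut of size 4: {Plant→a, Plant→b, Plant→c, Plant→e}.

4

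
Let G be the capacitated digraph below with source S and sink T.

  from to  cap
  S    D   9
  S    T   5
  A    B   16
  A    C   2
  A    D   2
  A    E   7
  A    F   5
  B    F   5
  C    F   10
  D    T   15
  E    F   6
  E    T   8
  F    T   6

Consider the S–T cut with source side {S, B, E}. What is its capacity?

Edges leaving {S, B, E}: S→D (9), S→T (5), B→F (5), E→F (6), E→T (8).
Cut capacity = 9 + 5 + 5 + 6 + 8 = 33.

33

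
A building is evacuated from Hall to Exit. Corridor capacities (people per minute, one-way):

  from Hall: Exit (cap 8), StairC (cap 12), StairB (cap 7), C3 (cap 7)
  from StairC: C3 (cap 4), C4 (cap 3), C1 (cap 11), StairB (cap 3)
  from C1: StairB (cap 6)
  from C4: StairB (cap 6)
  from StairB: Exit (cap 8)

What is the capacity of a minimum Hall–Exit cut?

16

Augment Hall→Exit: bottleneck 8, flow now 8.
Augment Hall→StairB→Exit: bottleneck 7, flow now 15.
Augment Hall→StairC→StairB→Exit: bottleneck 1, flow now 16.
No augmenting path remains; maximum flow = 16.
By max-flow min-cut, the minimum cut capacity equals the max flow.
In the residual graph, reachable from Hall: {Hall, StairC, C1, C4, StairB, C3}.
Min-cut edges: Hall→Exit (8), StairB→Exit (8); capacity 8 + 8 = 16.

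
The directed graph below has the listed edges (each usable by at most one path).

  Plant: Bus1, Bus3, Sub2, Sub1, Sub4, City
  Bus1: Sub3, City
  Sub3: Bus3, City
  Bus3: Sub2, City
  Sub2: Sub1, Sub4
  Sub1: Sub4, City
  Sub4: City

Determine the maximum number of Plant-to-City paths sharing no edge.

Assign every edge capacity 1; by Menger, the answer equals the max flow.
Path Plant→City (+1); total 1.
Path Plant→Bus1→City (+1); total 2.
Path Plant→Bus3→City (+1); total 3.
Path Plant→Sub1→City (+1); total 4.
Path Plant→Sub4→City (+1); total 5.
No residual Plant→City path; max flow = 5.
Certifying cut of size 5: {Plant→Bus1, Plant→Bus3, Plant→City, Sub1→City, Sub4→City}.

5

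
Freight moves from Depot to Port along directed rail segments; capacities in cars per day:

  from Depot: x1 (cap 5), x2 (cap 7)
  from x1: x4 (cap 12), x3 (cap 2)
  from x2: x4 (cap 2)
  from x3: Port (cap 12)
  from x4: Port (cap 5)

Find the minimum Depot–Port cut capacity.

Augment Depot→x1→x3→Port: bottleneck 2, flow now 2.
Augment Depot→x1→x4→Port: bottleneck 3, flow now 5.
Augment Depot→x2→x4→Port: bottleneck 2, flow now 7.
No augmenting path remains; maximum flow = 7.
By max-flow min-cut, the minimum cut capacity equals the max flow.
In the residual graph, reachable from Depot: {Depot, x2}.
Min-cut edges: Depot→x1 (5), x2→x4 (2); capacity 5 + 2 = 7.

7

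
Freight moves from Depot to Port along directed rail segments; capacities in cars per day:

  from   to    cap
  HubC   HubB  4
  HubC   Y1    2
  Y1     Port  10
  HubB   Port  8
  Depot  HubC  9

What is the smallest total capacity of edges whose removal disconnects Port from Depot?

6

Augment Depot→HubC→Y1→Port: bottleneck 2, flow now 2.
Augment Depot→HubC→HubB→Port: bottleneck 4, flow now 6.
No augmenting path remains; maximum flow = 6.
By max-flow min-cut, the minimum cut capacity equals the max flow.
In the residual graph, reachable from Depot: {Depot, HubC}.
Min-cut edges: HubC→Y1 (2), HubC→HubB (4); capacity 2 + 4 = 6.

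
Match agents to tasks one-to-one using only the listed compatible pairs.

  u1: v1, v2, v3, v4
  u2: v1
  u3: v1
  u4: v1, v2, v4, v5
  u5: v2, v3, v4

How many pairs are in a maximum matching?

Unit-capacity flow: source→left, listed edges, right→sink; max matching = max flow.
Augmenting path u1→v1 (+1); matched 1.
Augmenting path u4→v2 (+1); matched 2.
Augmenting path u5→v3 (+1); matched 3.
Augmenting path u2→v1→u1→v4 (+1); matched 4.
No augmenting path remains; maximum matching = 4.
König certificate: {u1, u4, u5, v1} is a vertex cover of size 4 (every listed pair touches it), so no matching can be larger.

4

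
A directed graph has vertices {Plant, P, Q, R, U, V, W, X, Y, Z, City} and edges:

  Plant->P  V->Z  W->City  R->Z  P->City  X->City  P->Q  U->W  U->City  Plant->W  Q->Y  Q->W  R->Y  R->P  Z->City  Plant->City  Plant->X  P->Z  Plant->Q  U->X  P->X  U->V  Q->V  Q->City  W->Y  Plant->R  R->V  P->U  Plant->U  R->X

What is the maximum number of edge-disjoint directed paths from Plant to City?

7

Assign every edge capacity 1; by Menger, the answer equals the max flow.
Path Plant→City (+1); total 1.
Path Plant→P→City (+1); total 2.
Path Plant→Q→City (+1); total 3.
Path Plant→U→City (+1); total 4.
Path Plant→W→City (+1); total 5.
Path Plant→X→City (+1); total 6.
Path Plant→R→Z→City (+1); total 7.
No residual Plant→City path; max flow = 7.
Certifying cut of size 7: {Plant→City, Plant→P, Plant→Q, Plant→R, Plant→U, Plant→W, Plant→X}.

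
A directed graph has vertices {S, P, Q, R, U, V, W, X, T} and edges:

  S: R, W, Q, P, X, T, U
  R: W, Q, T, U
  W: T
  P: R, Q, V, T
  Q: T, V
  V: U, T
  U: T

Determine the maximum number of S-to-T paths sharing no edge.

Assign every edge capacity 1; by Menger, the answer equals the max flow.
Path S→T (+1); total 1.
Path S→P→T (+1); total 2.
Path S→Q→T (+1); total 3.
Path S→R→T (+1); total 4.
Path S→U→T (+1); total 5.
Path S→W→T (+1); total 6.
No residual S→T path; max flow = 6.
Certifying cut of size 6: {S→P, S→Q, S→R, S→T, S→U, S→W}.

6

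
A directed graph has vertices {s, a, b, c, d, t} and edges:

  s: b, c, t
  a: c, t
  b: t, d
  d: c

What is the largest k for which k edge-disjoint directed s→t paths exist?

2

Assign every edge capacity 1; by Menger, the answer equals the max flow.
Path s→t (+1); total 1.
Path s→b→t (+1); total 2.
No residual s→t path; max flow = 2.
Certifying cut of size 2: {s→b, s→t}.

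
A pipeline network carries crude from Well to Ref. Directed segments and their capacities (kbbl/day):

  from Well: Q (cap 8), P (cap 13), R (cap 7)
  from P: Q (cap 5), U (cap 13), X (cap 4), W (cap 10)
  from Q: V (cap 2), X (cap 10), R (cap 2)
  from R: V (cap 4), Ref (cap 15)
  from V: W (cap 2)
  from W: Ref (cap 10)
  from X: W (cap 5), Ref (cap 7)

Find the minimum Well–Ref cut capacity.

26

Augment Well→R→Ref: bottleneck 7, flow now 7.
Augment Well→P→W→Ref: bottleneck 10, flow now 17.
Augment Well→P→X→Ref: bottleneck 3, flow now 20.
Augment Well→Q→R→Ref: bottleneck 2, flow now 22.
Augment Well→Q→X→Ref: bottleneck 4, flow now 26.
No augmenting path remains; maximum flow = 26.
By max-flow min-cut, the minimum cut capacity equals the max flow.
In the residual graph, reachable from Well: {Well, P, Q, U, V, W, X}.
Min-cut edges: Well→R (7), Q→R (2), W→Ref (10), X→Ref (7); capacity 7 + 2 + 10 + 7 = 26.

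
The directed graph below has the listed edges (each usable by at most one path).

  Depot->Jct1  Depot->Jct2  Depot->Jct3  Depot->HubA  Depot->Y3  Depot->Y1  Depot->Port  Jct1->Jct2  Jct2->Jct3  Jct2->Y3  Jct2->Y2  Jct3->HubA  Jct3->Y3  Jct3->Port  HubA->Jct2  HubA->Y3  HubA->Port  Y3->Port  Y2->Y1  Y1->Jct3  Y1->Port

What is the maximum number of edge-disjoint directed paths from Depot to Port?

5

Assign every edge capacity 1; by Menger, the answer equals the max flow.
Path Depot→Port (+1); total 1.
Path Depot→Jct3→Port (+1); total 2.
Path Depot→HubA→Port (+1); total 3.
Path Depot→Y3→Port (+1); total 4.
Path Depot→Y1→Port (+1); total 5.
No residual Depot→Port path; max flow = 5.
Certifying cut of size 5: {Depot→Port, HubA→Port, Jct3→Port, Y1→Port, Y3→Port}.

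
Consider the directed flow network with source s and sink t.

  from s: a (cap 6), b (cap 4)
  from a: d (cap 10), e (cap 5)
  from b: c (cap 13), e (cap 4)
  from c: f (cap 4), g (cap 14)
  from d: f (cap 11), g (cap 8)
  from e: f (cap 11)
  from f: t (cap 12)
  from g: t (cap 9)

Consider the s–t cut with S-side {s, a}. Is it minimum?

Given cut capacity: 4 + 10 + 5 = 19.
Augment s→a→d→f→t: bottleneck 6, flow now 6.
Augment s→b→c→f→t: bottleneck 4, flow now 10.
No augmenting path remains; maximum flow = 10.
In the residual graph, reachable from s: {s}.
Min-cut edges: s→a (6), s→b (4); capacity 6 + 4 = 10.
Cut capacity 19 exceeds the max flow 10, so it is not minimum.

No — its capacity is 19, but the minimum cut has capacity 10.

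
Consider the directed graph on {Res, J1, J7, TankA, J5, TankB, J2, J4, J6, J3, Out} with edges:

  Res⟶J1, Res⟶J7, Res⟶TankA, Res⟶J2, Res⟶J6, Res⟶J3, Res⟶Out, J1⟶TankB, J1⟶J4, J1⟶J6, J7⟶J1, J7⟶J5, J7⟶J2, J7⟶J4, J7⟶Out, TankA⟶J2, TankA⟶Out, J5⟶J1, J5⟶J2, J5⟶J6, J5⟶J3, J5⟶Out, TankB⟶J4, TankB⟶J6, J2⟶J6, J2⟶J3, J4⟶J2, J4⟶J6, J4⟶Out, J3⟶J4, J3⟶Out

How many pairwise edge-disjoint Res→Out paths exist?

5

Assign every edge capacity 1; by Menger, the answer equals the max flow.
Path Res→Out (+1); total 1.
Path Res→J7→Out (+1); total 2.
Path Res→TankA→Out (+1); total 3.
Path Res→J3→Out (+1); total 4.
Path Res→J1→J4→Out (+1); total 5.
No residual Res→Out path; max flow = 5.
Certifying cut of size 5: {J3→Out, J4→Out, Res→J7, Res→Out, Res→TankA}.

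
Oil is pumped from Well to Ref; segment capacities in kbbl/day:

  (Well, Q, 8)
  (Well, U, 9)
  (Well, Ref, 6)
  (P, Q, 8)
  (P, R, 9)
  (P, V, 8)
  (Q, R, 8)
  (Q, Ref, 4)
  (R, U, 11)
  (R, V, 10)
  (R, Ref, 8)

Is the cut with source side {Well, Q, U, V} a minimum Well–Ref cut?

Given cut capacity: 6 + 8 + 4 = 18.
Augment Well→Ref: bottleneck 6, flow now 6.
Augment Well→Q→Ref: bottleneck 4, flow now 10.
Augment Well→Q→R→Ref: bottleneck 4, flow now 14.
No augmenting path remains; maximum flow = 14.
In the residual graph, reachable from Well: {Well, U}.
Min-cut edges: Well→Q (8), Well→Ref (6); capacity 8 + 6 = 14.
Cut capacity 18 exceeds the max flow 14, so it is not minimum.

No — its capacity is 18, but the minimum cut has capacity 14.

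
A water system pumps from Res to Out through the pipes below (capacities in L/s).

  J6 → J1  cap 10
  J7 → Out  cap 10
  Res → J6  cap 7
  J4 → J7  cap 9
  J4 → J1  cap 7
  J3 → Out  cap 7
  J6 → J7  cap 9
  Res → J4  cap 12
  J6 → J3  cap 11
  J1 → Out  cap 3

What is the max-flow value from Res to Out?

19

Augment Res→J4→J1→Out: bottleneck 3, flow now 3.
Augment Res→J4→J7→Out: bottleneck 9, flow now 12.
Augment Res→J6→J7→Out: bottleneck 1, flow now 13.
Augment Res→J6→J3→Out: bottleneck 6, flow now 19.
No augmenting path remains; maximum flow = 19.
In the residual graph, reachable from Res: {Res}.
Min-cut edges: Res→J4 (12), Res→J6 (7); capacity 12 + 7 = 19.
This cut is saturated, so no flow can exceed 19.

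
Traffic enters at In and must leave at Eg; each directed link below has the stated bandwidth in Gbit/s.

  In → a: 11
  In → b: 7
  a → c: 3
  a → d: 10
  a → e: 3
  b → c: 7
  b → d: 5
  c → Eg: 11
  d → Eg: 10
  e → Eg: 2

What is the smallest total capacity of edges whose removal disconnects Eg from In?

18

Augment In→a→c→Eg: bottleneck 3, flow now 3.
Augment In→a→d→Eg: bottleneck 8, flow now 11.
Augment In→b→c→Eg: bottleneck 7, flow now 18.
No augmenting path remains; maximum flow = 18.
By max-flow min-cut, the minimum cut capacity equals the max flow.
In the residual graph, reachable from In: {In}.
Min-cut edges: In→a (11), In→b (7); capacity 11 + 7 = 18.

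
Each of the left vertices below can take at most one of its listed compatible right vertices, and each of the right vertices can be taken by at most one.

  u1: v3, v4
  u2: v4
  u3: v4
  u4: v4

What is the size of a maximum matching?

2

Unit-capacity flow: source→left, listed edges, right→sink; max matching = max flow.
Augmenting path u1→v3 (+1); matched 1.
Augmenting path u2→v4 (+1); matched 2.
No augmenting path remains; maximum matching = 2.
König certificate: {u1, v4} is a vertex cover of size 2 (every listed pair touches it), so no matching can be larger.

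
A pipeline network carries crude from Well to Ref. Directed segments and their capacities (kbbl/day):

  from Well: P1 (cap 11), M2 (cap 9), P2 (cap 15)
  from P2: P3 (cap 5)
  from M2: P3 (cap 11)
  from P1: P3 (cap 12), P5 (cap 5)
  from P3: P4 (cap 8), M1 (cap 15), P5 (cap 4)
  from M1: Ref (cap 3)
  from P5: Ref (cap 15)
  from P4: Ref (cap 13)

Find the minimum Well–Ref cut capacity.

20

Augment Well→P1→P5→Ref: bottleneck 5, flow now 5.
Augment Well→P2→P3→M1→Ref: bottleneck 3, flow now 8.
Augment Well→P2→P3→P5→Ref: bottleneck 2, flow now 10.
Augment Well→M2→P3→P5→Ref: bottleneck 2, flow now 12.
Augment Well→M2→P3→P4→Ref: bottleneck 7, flow now 19.
Augment Well→P1→P3→P4→Ref: bottleneck 1, flow now 20.
No augmenting path remains; maximum flow = 20.
By max-flow min-cut, the minimum cut capacity equals the max flow.
In the residual graph, reachable from Well: {Well, P2, M2, P1, P3, M1}.
Min-cut edges: P1→P5 (5), P3→P5 (4), P3→P4 (8), M1→Ref (3); capacity 5 + 4 + 8 + 3 = 20.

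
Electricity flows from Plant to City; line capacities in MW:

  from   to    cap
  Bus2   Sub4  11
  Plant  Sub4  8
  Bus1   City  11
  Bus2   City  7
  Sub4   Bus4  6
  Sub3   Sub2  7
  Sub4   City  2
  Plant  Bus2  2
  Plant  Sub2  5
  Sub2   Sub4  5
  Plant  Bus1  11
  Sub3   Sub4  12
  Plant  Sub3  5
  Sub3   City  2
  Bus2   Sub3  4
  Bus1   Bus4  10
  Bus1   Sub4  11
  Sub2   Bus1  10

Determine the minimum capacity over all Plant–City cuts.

Augment Plant→Bus2→City: bottleneck 2, flow now 2.
Augment Plant→Sub3→City: bottleneck 2, flow now 4.
Augment Plant→Bus1→City: bottleneck 11, flow now 15.
Augment Plant→Sub4→City: bottleneck 2, flow now 17.
No augmenting path remains; maximum flow = 17.
By max-flow min-cut, the minimum cut capacity equals the max flow.
In the residual graph, reachable from Plant: {Plant, Sub3, Sub2, Bus1, Sub4, Bus4}.
Min-cut edges: Plant→Bus2 (2), Sub3→City (2), Bus1→City (11), Sub4→City (2); capacity 2 + 2 + 11 + 2 = 17.

17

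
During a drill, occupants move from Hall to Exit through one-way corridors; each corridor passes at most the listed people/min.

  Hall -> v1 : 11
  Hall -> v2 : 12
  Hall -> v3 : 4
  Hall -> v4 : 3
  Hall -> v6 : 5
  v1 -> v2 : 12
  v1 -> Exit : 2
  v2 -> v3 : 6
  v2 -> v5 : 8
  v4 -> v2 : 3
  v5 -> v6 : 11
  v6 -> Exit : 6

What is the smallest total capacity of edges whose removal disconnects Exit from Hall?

8

Augment Hall→v1→Exit: bottleneck 2, flow now 2.
Augment Hall→v6→Exit: bottleneck 5, flow now 7.
Augment Hall→v2→v5→v6→Exit: bottleneck 1, flow now 8.
No augmenting path remains; maximum flow = 8.
By max-flow min-cut, the minimum cut capacity equals the max flow.
In the residual graph, reachable from Hall: {Hall, v1, v2, v3, v4, v5, v6}.
Min-cut edges: v1→Exit (2), v6→Exit (6); capacity 2 + 6 = 8.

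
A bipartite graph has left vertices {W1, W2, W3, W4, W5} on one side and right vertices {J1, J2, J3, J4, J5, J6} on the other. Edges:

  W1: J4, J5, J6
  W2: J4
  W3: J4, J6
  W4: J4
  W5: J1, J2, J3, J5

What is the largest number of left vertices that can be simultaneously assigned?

4

Unit-capacity flow: source→left, listed edges, right→sink; max matching = max flow.
Augmenting path W1→J4 (+1); matched 1.
Augmenting path W3→J6 (+1); matched 2.
Augmenting path W5→J1 (+1); matched 3.
Augmenting path W2→J4→W1→J5 (+1); matched 4.
No augmenting path remains; maximum matching = 4.
König certificate: {W1, W3, W5, J4} is a vertex cover of size 4 (every listed pair touches it), so no matching can be larger.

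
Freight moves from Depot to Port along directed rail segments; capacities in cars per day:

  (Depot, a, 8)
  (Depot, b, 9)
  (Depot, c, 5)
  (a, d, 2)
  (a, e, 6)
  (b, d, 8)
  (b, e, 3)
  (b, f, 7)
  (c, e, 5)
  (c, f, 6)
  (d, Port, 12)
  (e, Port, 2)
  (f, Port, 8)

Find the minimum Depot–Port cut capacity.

18

Augment Depot→a→d→Port: bottleneck 2, flow now 2.
Augment Depot→a→e→Port: bottleneck 2, flow now 4.
Augment Depot→b→d→Port: bottleneck 8, flow now 12.
Augment Depot→b→f→Port: bottleneck 1, flow now 13.
Augment Depot→c→f→Port: bottleneck 5, flow now 18.
No augmenting path remains; maximum flow = 18.
By max-flow min-cut, the minimum cut capacity equals the max flow.
In the residual graph, reachable from Depot: {Depot, a, e}.
Min-cut edges: Depot→b (9), Depot→c (5), a→d (2), e→Port (2); capacity 9 + 5 + 2 + 2 = 18.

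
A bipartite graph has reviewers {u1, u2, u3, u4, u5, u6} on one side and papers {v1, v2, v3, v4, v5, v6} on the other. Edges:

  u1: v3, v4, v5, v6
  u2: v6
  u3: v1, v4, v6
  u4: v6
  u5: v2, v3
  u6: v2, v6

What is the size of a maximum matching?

5

Unit-capacity flow: source→left, listed edges, right→sink; max matching = max flow.
Augmenting path u1→v3 (+1); matched 1.
Augmenting path u2→v6 (+1); matched 2.
Augmenting path u3→v1 (+1); matched 3.
Augmenting path u5→v2 (+1); matched 4.
Augmenting path u6→v2→u5→v3→u1→v4 (+1); matched 5.
No augmenting path remains; maximum matching = 5.
König certificate: {u1, u3, u5, u6, v6} is a vertex cover of size 5 (every listed pair touches it), so no matching can be larger.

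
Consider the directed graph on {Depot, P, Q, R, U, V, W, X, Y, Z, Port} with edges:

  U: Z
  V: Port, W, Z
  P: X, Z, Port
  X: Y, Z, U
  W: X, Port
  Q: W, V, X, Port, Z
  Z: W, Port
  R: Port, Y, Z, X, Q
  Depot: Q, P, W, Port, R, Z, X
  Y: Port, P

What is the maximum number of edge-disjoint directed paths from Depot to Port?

7

Assign every edge capacity 1; by Menger, the answer equals the max flow.
Path Depot→Port (+1); total 1.
Path Depot→P→Port (+1); total 2.
Path Depot→Q→Port (+1); total 3.
Path Depot→R→Port (+1); total 4.
Path Depot→W→Port (+1); total 5.
Path Depot→Z→Port (+1); total 6.
Path Depot→X→Y→Port (+1); total 7.
No residual Depot→Port path; max flow = 7.
Certifying cut of size 7: {Depot→P, Depot→Port, Depot→Q, Depot→R, Depot→W, Depot→X, Depot→Z}.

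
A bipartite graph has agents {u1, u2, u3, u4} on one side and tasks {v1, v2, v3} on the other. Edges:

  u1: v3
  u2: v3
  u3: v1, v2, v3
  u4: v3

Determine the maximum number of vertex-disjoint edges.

2

Unit-capacity flow: source→left, listed edges, right→sink; max matching = max flow.
Augmenting path u1→v3 (+1); matched 1.
Augmenting path u3→v1 (+1); matched 2.
No augmenting path remains; maximum matching = 2.
König certificate: {u3, v3} is a vertex cover of size 2 (every listed pair touches it), so no matching can be larger.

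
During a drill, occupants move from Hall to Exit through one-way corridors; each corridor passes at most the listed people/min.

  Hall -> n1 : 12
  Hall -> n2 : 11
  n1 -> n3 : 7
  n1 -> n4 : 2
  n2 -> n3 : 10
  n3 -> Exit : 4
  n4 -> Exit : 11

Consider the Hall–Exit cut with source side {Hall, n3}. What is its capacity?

Edges leaving {Hall, n3}: Hall→n1 (12), Hall→n2 (11), n3→Exit (4).
Cut capacity = 12 + 11 + 4 = 27.

27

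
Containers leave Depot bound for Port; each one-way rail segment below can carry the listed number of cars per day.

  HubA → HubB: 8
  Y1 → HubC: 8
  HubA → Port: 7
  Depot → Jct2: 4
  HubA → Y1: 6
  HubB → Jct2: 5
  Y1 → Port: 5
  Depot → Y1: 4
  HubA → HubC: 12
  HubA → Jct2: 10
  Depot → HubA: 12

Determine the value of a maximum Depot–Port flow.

12

Augment Depot→HubA→Port: bottleneck 7, flow now 7.
Augment Depot→Y1→Port: bottleneck 4, flow now 11.
Augment Depot→HubA→Y1→Port: bottleneck 1, flow now 12.
No augmenting path remains; maximum flow = 12.
In the residual graph, reachable from Depot: {Depot, HubA, HubB, Y1, HubC, Jct2}.
Min-cut edges: HubA→Port (7), Y1→Port (5); capacity 7 + 5 = 12.
This cut is saturated, so no flow can exceed 12.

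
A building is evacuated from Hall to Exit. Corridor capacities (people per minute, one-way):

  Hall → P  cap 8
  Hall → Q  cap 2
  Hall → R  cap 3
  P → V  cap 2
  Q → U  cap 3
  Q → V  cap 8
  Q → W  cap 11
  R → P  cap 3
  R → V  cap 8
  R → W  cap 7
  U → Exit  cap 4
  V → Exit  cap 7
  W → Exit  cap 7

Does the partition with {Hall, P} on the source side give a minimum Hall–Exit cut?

Given cut capacity: 2 + 3 + 2 = 7.
Augment Hall→P→V→Exit: bottleneck 2, flow now 2.
Augment Hall→Q→U→Exit: bottleneck 2, flow now 4.
Augment Hall→R→V→Exit: bottleneck 3, flow now 7.
No augmenting path remains; maximum flow = 7.
Cut capacity 7 equals the max flow, so it is a minimum cut.

Yes — it is a minimum cut (capacity 7).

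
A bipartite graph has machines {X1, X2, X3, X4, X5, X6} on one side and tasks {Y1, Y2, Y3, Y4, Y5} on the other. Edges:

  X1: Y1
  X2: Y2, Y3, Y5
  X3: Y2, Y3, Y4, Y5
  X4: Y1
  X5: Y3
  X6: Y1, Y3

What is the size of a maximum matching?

4

Unit-capacity flow: source→left, listed edges, right→sink; max matching = max flow.
Augmenting path X1→Y1 (+1); matched 1.
Augmenting path X2→Y2 (+1); matched 2.
Augmenting path X3→Y3 (+1); matched 3.
Augmenting path X5→Y3→X3→Y4 (+1); matched 4.
No augmenting path remains; maximum matching = 4.
König certificate: {X2, X3, Y1, Y3} is a vertex cover of size 4 (every listed pair touches it), so no matching can be larger.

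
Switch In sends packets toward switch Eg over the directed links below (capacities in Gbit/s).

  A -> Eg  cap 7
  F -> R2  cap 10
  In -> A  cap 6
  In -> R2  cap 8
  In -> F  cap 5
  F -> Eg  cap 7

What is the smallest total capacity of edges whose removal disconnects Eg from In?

Augment In→F→Eg: bottleneck 5, flow now 5.
Augment In→A→Eg: bottleneck 6, flow now 11.
No augmenting path remains; maximum flow = 11.
By max-flow min-cut, the minimum cut capacity equals the max flow.
In the residual graph, reachable from In: {In, R2}.
Min-cut edges: In→F (5), In→A (6); capacity 5 + 6 = 11.

11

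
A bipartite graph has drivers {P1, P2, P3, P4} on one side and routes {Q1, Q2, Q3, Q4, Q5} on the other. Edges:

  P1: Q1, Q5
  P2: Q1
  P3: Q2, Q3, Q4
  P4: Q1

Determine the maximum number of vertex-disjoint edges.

Unit-capacity flow: source→left, listed edges, right→sink; max matching = max flow.
Augmenting path P1→Q1 (+1); matched 1.
Augmenting path P3→Q2 (+1); matched 2.
Augmenting path P2→Q1→P1→Q5 (+1); matched 3.
No augmenting path remains; maximum matching = 3.
König certificate: {P1, P3, Q1} is a vertex cover of size 3 (every listed pair touches it), so no matching can be larger.

3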